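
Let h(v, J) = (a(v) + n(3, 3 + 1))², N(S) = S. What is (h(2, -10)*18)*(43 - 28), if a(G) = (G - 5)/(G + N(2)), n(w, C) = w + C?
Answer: 84375/8 ≈ 10547.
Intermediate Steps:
n(w, C) = C + w
a(G) = (-5 + G)/(2 + G) (a(G) = (G - 5)/(G + 2) = (-5 + G)/(2 + G))
h(v, J) = (7 + (-5 + v)/(2 + v))² (h(v, J) = ((-5 + v)/(2 + v) + ((3 + 1) + 3))² = ((-5 + v)/(2 + v) + (4 + 3))² = ((-5 + v)/(2 + v) + 7)² = (7 + (-5 + v)/(2 + v))²)
(h(2, -10)*18)*(43 - 28) = (((9 + 8*2)²/(2 + 2)²)*18)*(43 - 28) = (((9 + 16)²/4²)*18)*15 = (((1/16)*25²)*18)*15 = (((1/16)*625)*18)*15 = ((625/16)*18)*15 = (5625/8)*15 = 84375/8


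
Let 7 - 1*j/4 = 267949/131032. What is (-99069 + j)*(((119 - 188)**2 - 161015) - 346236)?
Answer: 74109349978965/1489 ≈ 4.9771e+10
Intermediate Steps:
j = 59025/2978 (j = 28 - 1071796/131032 = 28 - 4*24359/11912 = 28 - 24359/2978 = 59025/2978 ≈ 19.820)
(-99069 + j)*(((119 - 188)**2 - 161015) - 346236) = (-99069 + 59025/2978)*(((119 - 188)**2 - 161015) - 346236) = -294968457*(((-69)**2 - 161015) - 346236)/2978 = -294968457*((4761 - 161015) - 346236)/2978 = -294968457*(-156254 - 346236)/2978 = -294968457/2978*(-502490) = 74109349978965/1489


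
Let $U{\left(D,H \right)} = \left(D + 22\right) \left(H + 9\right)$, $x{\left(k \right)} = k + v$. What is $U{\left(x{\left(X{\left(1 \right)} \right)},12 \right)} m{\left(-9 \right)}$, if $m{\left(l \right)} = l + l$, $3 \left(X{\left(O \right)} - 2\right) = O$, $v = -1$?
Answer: $-8820$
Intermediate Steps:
$X{\left(O \right)} = 2 + \frac{O}{3}$
$x{\left(k \right)} = -1 + k$ ($x{\left(k \right)} = k - 1 = -1 + k$)
$m{\left(l \right)} = 2 l$
$U{\left(D,H \right)} = \left(9 + H\right) \left(22 + D\right)$ ($U{\left(D,H \right)} = \left(22 + D\right) \left(9 + H\right) = \left(9 + H\right) \left(22 + D\right)$)
$U{\left(x{\left(X{\left(1 \right)} \right)},12 \right)} m{\left(-9 \right)} = \left(198 + 9 \left(-1 + \left(2 + \frac{1}{3} \cdot 1\right)\right) + 22 \cdot 12 + \left(-1 + \left(2 + \frac{1}{3} \cdot 1\right)\right) 12\right) 2 \left(-9\right) = \left(198 + 9 \left(-1 + \left(2 + \frac{1}{3}\right)\right) + 264 + \left(-1 + \left(2 + \frac{1}{3}\right)\right) 12\right) \left(-18\right) = \left(198 + 9 \left(-1 + \frac{7}{3}\right) + 264 + \left(-1 + \frac{7}{3}\right) 12\right) \left(-18\right) = \left(198 + 9 \cdot \frac{4}{3} + 264 + \frac{4}{3} \cdot 12\right) \left(-18\right) = \left(198 + 12 + 264 + 16\right) \left(-18\right) = 490 \left(-18\right) = -8820$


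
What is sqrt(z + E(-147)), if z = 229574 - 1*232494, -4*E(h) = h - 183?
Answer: 5*I*sqrt(454)/2 ≈ 53.268*I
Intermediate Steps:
E(h) = 183/4 - h/4 (E(h) = -(h - 183)/4 = -(-183 + h)/4 = 183/4 - h/4)
z = -2920 (z = 229574 - 232494 = -2920)
sqrt(z + E(-147)) = sqrt(-2920 + (183/4 - 1/4*(-147))) = sqrt(-2920 + (183/4 + 147/4)) = sqrt(-2920 + 165/2) = sqrt(-5675/2) = 5*I*sqrt(454)/2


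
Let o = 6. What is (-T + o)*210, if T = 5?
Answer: 210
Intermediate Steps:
(-T + o)*210 = (-1*5 + 6)*210 = (-5 + 6)*210 = 1*210 = 210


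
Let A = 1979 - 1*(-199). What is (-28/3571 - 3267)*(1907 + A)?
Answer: -47657591225/3571 ≈ -1.3346e+7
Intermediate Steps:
A = 2178 (A = 1979 + 199 = 2178)
(-28/3571 - 3267)*(1907 + A) = (-28/3571 - 3267)*(1907 + 2178) = (-28*1/3571 - 3267)*4085 = (-28/3571 - 3267)*4085 = -11666485/3571*4085 = -47657591225/3571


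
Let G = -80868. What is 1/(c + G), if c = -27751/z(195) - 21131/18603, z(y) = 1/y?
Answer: -18603/102173519870 ≈ -1.8207e-7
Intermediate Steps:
c = -100669132466/18603 (c = -27751/(1/195) - 21131/18603 = -27751/1/195 - 21131*1/18603 = -27751*195 - 21131/18603 = -5411445 - 21131/18603 = -100669132466/18603 ≈ -5.4114e+6)
1/(c + G) = 1/(-100669132466/18603 - 80868) = 1/(-102173519870/18603) = -18603/102173519870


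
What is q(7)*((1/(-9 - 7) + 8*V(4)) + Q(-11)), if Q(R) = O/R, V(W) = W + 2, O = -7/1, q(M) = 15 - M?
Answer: 8549/22 ≈ 388.59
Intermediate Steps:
O = -7 (O = -7*1 = -7)
V(W) = 2 + W
Q(R) = -7/R
q(7)*((1/(-9 - 7) + 8*V(4)) + Q(-11)) = (15 - 1*7)*((1/(-9 - 7) + 8*(2 + 4)) - 7/(-11)) = (15 - 7)*((1/(-16) + 8*6) - 7*(-1/11)) = 8*((-1/16 + 48) + 7/11) = 8*(767/16 + 7/11) = 8*(8549/176) = 8549/22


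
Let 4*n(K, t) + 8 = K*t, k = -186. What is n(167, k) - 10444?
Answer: -36423/2 ≈ -18212.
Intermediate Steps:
n(K, t) = -2 + K*t/4 (n(K, t) = -2 + (K*t)/4 = -2 + K*t/4)
n(167, k) - 10444 = (-2 + (1/4)*167*(-186)) - 10444 = (-2 - 15531/2) - 10444 = -15535/2 - 10444 = -36423/2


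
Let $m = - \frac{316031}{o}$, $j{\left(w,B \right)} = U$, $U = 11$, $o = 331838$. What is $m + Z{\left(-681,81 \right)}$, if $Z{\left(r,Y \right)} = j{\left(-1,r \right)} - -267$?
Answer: $\frac{91934933}{331838} \approx 277.05$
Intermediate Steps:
$j{\left(w,B \right)} = 11$
$Z{\left(r,Y \right)} = 278$ ($Z{\left(r,Y \right)} = 11 - -267 = 11 + 267 = 278$)
$m = - \frac{316031}{331838} \approx -0.95236$
$m + Z{\left(-681,81 \right)} = - \frac{316031}{331838} + 278 = \frac{91934933}{331838}$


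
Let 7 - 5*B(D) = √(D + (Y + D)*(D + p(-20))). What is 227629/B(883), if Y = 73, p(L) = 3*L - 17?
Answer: -1593403/154274 - 227629*√771419/154274 ≈ -1306.3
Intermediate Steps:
p(L) = -17 + 3*L
B(D) = 7/5 - √(D + (-77 + D)*(73 + D))/5 (B(D) = 7/5 - √(D + (73 + D)*(D + (-17 + 3*(-20))))/5 = 7/5 - √(D + (73 + D)*(D + (-17 - 60)))/5 = 7/5 - √(D + (73 + D)*(D - 77))/5 = 7/5 - √(D + (73 + D)*(-77 + D))/5 = 7/5 - √(D + (-77 + D)*(73 + D))/5)
227629/B(883) = 227629/(7/5 - √(-5621 + 883² - 3*883)/5) = 227629/(7/5 - √(-5621 + 779689 - 2649)/5) = 227629/(7/5 - √771419/5)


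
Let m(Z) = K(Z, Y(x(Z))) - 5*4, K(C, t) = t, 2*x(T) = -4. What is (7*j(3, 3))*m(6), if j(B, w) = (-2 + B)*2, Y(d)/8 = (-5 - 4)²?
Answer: 8792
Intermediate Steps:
x(T) = -2 (x(T) = (½)*(-4) = -2)
Y(d) = 648 (Y(d) = 8*(-5 - 4)² = 8*(-9)² = 8*81 = 648)
j(B, w) = -4 + 2*B
m(Z) = 628 (m(Z) = 648 - 5*4 = 648 - 20 = 628)
(7*j(3, 3))*m(6) = (7*(-4 + 2*3))*628 = (7*(-4 + 6))*628 = (7*2)*628 = 14*628 = 8792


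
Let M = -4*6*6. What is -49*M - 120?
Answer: 6936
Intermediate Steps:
M = -144 (M = -24*6 = -144)
-49*M - 120 = -49*(-144) - 120 = 7056 - 120 = 6936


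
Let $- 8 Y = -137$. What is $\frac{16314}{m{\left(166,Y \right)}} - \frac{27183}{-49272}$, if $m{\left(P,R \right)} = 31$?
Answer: $\frac{268222027}{509144} \approx 526.81$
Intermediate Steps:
$Y = \frac{137}{8}$ ($Y = \left(- \frac{1}{8}\right) \left(-137\right) = \frac{137}{8} \approx 17.125$)
$\frac{16314}{m{\left(166,Y \right)}} - \frac{27183}{-49272} = \frac{16314}{31} - \frac{27183}{-49272} = 16314 \cdot \frac{1}{31} - - \frac{9061}{16424} = \frac{16314}{31} + \frac{9061}{16424} = \frac{268222027}{509144}$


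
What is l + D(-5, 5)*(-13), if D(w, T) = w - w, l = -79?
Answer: -79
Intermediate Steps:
D(w, T) = 0
l + D(-5, 5)*(-13) = -79 + 0*(-13) = -79 + 0 = -79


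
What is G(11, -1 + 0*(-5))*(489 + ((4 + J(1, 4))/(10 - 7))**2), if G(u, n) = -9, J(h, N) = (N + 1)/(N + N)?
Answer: -283033/64 ≈ -4422.4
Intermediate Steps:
J(h, N) = (1 + N)/(2*N) (J(h, N) = (1 + N)/((2*N)) = (1 + N)*(1/(2*N)) = (1 + N)/(2*N))
G(11, -1 + 0*(-5))*(489 + ((4 + J(1, 4))/(10 - 7))**2) = -9*(489 + ((4 + (1/2)*(1 + 4)/4)/(10 - 7))**2) = -9*(489 + ((4 + (1/2)*(1/4)*5)/3)**2) = -9*(489 + ((4 + 5/8)*(1/3))**2) = -9*(489 + ((37/8)*(1/3))**2) = -9*(489 + (37/24)**2) = -9*(489 + 1369/576) = -9*283033/576 = -283033/64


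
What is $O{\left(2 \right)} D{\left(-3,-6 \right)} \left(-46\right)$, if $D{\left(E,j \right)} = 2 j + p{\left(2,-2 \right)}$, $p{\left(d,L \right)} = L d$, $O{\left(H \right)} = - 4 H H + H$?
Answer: $-10304$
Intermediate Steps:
$O{\left(H \right)} = H - 4 H^{2}$ ($O{\left(H \right)} = - 4 H^{2} + H = H - 4 H^{2}$)
$D{\left(E,j \right)} = -4 + 2 j$ ($D{\left(E,j \right)} = 2 j - 4 = -4 + 2 j$)
$O{\left(2 \right)} D{\left(-3,-6 \right)} \left(-46\right) = 2 \left(1 - 8\right) \left(-4 + 2 \left(-6\right)\right) \left(-46\right) = 2 \left(1 - 8\right) \left(-4 - 12\right) \left(-46\right) = 2 \left(-7\right) \left(-16\right) \left(-46\right) = \left(-14\right) \left(-16\right) \left(-46\right) = 224 \left(-46\right) = -10304$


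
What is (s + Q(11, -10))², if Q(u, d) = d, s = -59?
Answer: 4761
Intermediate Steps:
(s + Q(11, -10))² = (-59 - 10)² = (-69)² = 4761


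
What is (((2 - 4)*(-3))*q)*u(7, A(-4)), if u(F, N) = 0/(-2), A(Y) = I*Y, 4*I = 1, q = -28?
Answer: 0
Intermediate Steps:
I = 1/4 (I = (1/4)*1 = 1/4 ≈ 0.25000)
A(Y) = Y/4
u(F, N) = 0 (u(F, N) = 0*(-1/2) = 0)
(((2 - 4)*(-3))*q)*u(7, A(-4)) = (((2 - 4)*(-3))*(-28))*0 = (-2*(-3)*(-28))*0 = (6*(-28))*0 = -168*0 = 0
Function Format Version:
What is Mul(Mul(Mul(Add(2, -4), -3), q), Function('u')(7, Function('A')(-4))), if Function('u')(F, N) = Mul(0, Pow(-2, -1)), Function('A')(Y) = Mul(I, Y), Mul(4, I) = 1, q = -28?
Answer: 0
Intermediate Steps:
I = Rational(1, 4) (I = Mul(Rational(1, 4), 1) = Rational(1, 4) ≈ 0.25000)
Function('A')(Y) = Mul(Rational(1, 4), Y)
Function('u')(F, N) = 0 (Function('u')(F, N) = Mul(0, Rational(-1, 2)) = 0)
Mul(Mul(Mul(Add(2, -4), -3), q), Function('u')(7, Function('A')(-4))) = Mul(Mul(Mul(Add(2, -4), -3), -28), 0) = Mul(Mul(Mul(-2, -3), -28), 0) = Mul(Mul(6, -28), 0) = Mul(-168, 0) = 0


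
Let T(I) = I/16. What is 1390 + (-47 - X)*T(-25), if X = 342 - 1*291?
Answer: 12345/8 ≈ 1543.1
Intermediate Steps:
X = 51 (X = 342 - 291 = 51)
T(I) = I/16 (T(I) = I*(1/16) = I/16)
1390 + (-47 - X)*T(-25) = 1390 + (-47 - 1*51)*((1/16)*(-25)) = 1390 + (-47 - 51)*(-25/16) = 1390 - 98*(-25/16) = 1390 + 1225/8 = 12345/8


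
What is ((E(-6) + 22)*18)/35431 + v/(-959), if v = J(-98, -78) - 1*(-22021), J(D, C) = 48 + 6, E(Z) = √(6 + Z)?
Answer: -71069051/3088939 ≈ -23.008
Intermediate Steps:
J(D, C) = 54
v = 22075 (v = 54 - 1*(-22021) = 54 + 22021 = 22075)
((E(-6) + 22)*18)/35431 + v/(-959) = ((√(6 - 6) + 22)*18)/35431 + 22075/(-959) = ((√0 + 22)*18)*(1/35431) + 22075*(-1/959) = ((0 + 22)*18)*(1/35431) - 22075/959 = (22*18)*(1/35431) - 22075/959 = 396*(1/35431) - 22075/959 = 36/3221 - 22075/959 = -71069051/3088939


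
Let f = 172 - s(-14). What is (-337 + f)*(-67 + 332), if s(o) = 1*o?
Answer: -40015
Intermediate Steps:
s(o) = o
f = 186 (f = 172 - 1*(-14) = 172 + 14 = 186)
(-337 + f)*(-67 + 332) = (-337 + 186)*(-67 + 332) = -151*265 = -40015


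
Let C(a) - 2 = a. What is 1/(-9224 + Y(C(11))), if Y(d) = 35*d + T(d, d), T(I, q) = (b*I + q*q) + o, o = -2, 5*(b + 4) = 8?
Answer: -5/43166 ≈ -0.00011583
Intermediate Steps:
b = -12/5 (b = -4 + (⅕)*8 = -4 + 8/5 = -12/5 ≈ -2.4000)
C(a) = 2 + a
T(I, q) = -2 + q² - 12*I/5 (T(I, q) = (-12*I/5 + q*q) - 2 = (-12*I/5 + q²) - 2 = (q² - 12*I/5) - 2 = -2 + q² - 12*I/5)
Y(d) = -2 + d² + 163*d/5 (Y(d) = 35*d + (-2 + d² - 12*d/5) = -2 + d² + 163*d/5)
1/(-9224 + Y(C(11))) = 1/(-9224 + (-2 + (2 + 11)² + 163*(2 + 11)/5)) = 1/(-9224 + (-2 + 13² + (163/5)*13)) = 1/(-9224 + (-2 + 169 + 2119/5)) = 1/(-9224 + 2954/5) = 1/(-43166/5) = -5/43166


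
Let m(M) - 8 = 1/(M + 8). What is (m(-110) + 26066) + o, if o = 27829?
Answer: 5498105/102 ≈ 53903.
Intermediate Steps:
m(M) = 8 + 1/(8 + M) (m(M) = 8 + 1/(M + 8) = 8 + 1/(8 + M))
(m(-110) + 26066) + o = ((65 + 8*(-110))/(8 - 110) + 26066) + 27829 = ((65 - 880)/(-102) + 26066) + 27829 = (-1/102*(-815) + 26066) + 27829 = (815/102 + 26066) + 27829 = 2659547/102 + 27829 = 5498105/102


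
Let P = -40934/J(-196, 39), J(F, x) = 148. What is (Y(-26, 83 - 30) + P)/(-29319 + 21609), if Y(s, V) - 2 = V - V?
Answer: 6773/190180 ≈ 0.035614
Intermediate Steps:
Y(s, V) = 2 (Y(s, V) = 2 + (V - V) = 2 + 0 = 2)
P = -20467/74 (P = -40934/148 = -40934*1/148 = -20467/74 ≈ -276.58)
(Y(-26, 83 - 30) + P)/(-29319 + 21609) = (2 - 20467/74)/(-29319 + 21609) = -20319/74/(-7710) = -20319/74*(-1/7710) = 6773/190180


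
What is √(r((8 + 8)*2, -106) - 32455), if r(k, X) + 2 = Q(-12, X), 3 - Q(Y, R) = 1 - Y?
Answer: I*√32467 ≈ 180.19*I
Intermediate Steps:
Q(Y, R) = 2 + Y (Q(Y, R) = 3 - (1 - Y) = 3 + (-1 + Y) = 2 + Y)
r(k, X) = -12 (r(k, X) = -2 + (2 - 12) = -2 - 10 = -12)
√(r((8 + 8)*2, -106) - 32455) = √(-12 - 32455) = √(-32467) = I*√32467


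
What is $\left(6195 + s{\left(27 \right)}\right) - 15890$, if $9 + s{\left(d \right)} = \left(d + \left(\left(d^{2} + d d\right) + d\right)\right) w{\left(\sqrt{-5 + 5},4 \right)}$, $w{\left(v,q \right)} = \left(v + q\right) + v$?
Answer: $-3656$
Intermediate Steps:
$w{\left(v,q \right)} = q + 2 v$ ($w{\left(v,q \right)} = \left(q + v\right) + v = q + 2 v$)
$s{\left(d \right)} = -9 + 8 d + 8 d^{2}$ ($s{\left(d \right)} = -9 + \left(d + \left(\left(d^{2} + d d\right) + d\right)\right) \left(4 + 2 \sqrt{-5 + 5}\right) = -9 + \left(d + \left(\left(d^{2} + d^{2}\right) + d\right)\right) \left(4 + 2 \sqrt{0}\right) = -9 + \left(d + \left(2 d^{2} + d\right)\right) \left(4 + 2 \cdot 0\right) = -9 + \left(d + \left(d + 2 d^{2}\right)\right) \left(4 + 0\right) = -9 + \left(2 d + 2 d^{2}\right) 4 = -9 + \left(8 d + 8 d^{2}\right) = -9 + 8 d + 8 d^{2}$)
$\left(6195 + s{\left(27 \right)}\right) - 15890 = \left(6195 + \left(-9 + 8 \cdot 27 + 8 \cdot 27^{2}\right)\right) - 15890 = \left(6195 + \left(-9 + 216 + 8 \cdot 729\right)\right) - 15890 = \left(6195 + \left(-9 + 216 + 5832\right)\right) - 15890 = \left(6195 + 6039\right) - 15890 = 12234 - 15890 = -3656$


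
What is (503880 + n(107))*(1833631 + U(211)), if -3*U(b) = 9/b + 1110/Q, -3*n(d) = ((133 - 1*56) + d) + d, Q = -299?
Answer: 58278636760264956/63089 ≈ 9.2375e+11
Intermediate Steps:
n(d) = -77/3 - 2*d/3 (n(d) = -(((133 - 1*56) + d) + d)/3 = -(((133 - 56) + d) + d)/3 = -((77 + d) + d)/3 = -(77 + 2*d)/3 = -77/3 - 2*d/3)
U(b) = 370/299 - 3/b (U(b) = -(9/b + 1110/(-299))/3 = -(9/b + 1110*(-1/299))/3 = -(9/b - 1110/299)/3 = -(-1110/299 + 9/b)/3 = 370/299 - 3/b)
(503880 + n(107))*(1833631 + U(211)) = (503880 + (-77/3 - 2/3*107))*(1833631 + (370/299 - 3/211)) = (503880 + (-77/3 - 214/3))*(1833631 + (370/299 - 3*1/211)) = (503880 - 97)*(1833631 + (370/299 - 3/211)) = 503783*(1833631 + 77173/63089) = 503783*(115682023332/63089) = 58278636760264956/63089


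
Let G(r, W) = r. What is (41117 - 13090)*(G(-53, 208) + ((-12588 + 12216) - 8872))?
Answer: -260567019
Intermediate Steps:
(41117 - 13090)*(G(-53, 208) + ((-12588 + 12216) - 8872)) = (41117 - 13090)*(-53 + ((-12588 + 12216) - 8872)) = 28027*(-53 + (-372 - 8872)) = 28027*(-53 - 9244) = 28027*(-9297) = -260567019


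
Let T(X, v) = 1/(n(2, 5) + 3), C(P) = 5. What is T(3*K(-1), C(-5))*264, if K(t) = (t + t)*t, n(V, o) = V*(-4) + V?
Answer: -88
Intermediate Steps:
n(V, o) = -3*V (n(V, o) = -4*V + V = -3*V)
K(t) = 2*t² (K(t) = (2*t)*t = 2*t²)
T(X, v) = -⅓ (T(X, v) = 1/(-3*2 + 3) = 1/(-6 + 3) = 1/(-3) = -⅓)
T(3*K(-1), C(-5))*264 = -⅓*264 = -88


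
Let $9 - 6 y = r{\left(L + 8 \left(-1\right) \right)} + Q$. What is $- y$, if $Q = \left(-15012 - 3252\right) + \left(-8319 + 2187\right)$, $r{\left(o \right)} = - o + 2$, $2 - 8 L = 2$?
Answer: $- \frac{24395}{6} \approx -4065.8$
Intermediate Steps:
$L = 0$ ($L = \frac{1}{4} - \frac{1}{4} = 0$)
$r{\left(o \right)} = 2 - o$
$Q = -24396$ ($Q = -18264 - 6132 = -24396$)
$y = \frac{24395}{6}$ ($y = \frac{3}{2} - \frac{\left(2 - \left(0 + 8 \left(-1\right)\right)\right) - 24396}{6} = \frac{3}{2} - \frac{\left(2 - \left(0 - 8\right)\right) - 24396}{6} = \frac{3}{2} - \frac{\left(2 - -8\right) - 24396}{6} = \frac{3}{2} - \frac{\left(2 + 8\right) - 24396}{6} = \frac{3}{2} - \frac{10 - 24396}{6} = \frac{3}{2} - - \frac{12193}{3} = \frac{3}{2} + \frac{12193}{3} = \frac{24395}{6} \approx 4065.8$)
$- y = \left(-1\right) \frac{24395}{6} = - \frac{24395}{6}$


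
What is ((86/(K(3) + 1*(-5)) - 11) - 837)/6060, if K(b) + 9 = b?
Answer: -1569/11110 ≈ -0.14122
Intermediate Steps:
K(b) = -9 + b
((86/(K(3) + 1*(-5)) - 11) - 837)/6060 = ((86/((-9 + 3) + 1*(-5)) - 11) - 837)/6060 = ((86/(-6 - 5) - 11) - 837)*(1/6060) = ((86/(-11) - 11) - 837)*(1/6060) = ((-1/11*86 - 11) - 837)*(1/6060) = ((-86/11 - 11) - 837)*(1/6060) = (-207/11 - 837)*(1/6060) = -9414/11*1/6060 = -1569/11110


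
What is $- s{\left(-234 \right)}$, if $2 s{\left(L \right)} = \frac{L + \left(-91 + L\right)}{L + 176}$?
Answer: $- \frac{559}{116} \approx -4.819$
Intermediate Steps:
$s{\left(L \right)} = \frac{-91 + 2 L}{2 \left(176 + L\right)}$ ($s{\left(L \right)} = \frac{\left(L + \left(-91 + L\right)\right) \frac{1}{L + 176}}{2} = \frac{\left(-91 + 2 L\right) \frac{1}{176 + L}}{2} = \frac{\frac{1}{176 + L} \left(-91 + 2 L\right)}{2} = \frac{-91 + 2 L}{2 \left(176 + L\right)}$)
$- s{\left(-234 \right)} = - \frac{- \frac{91}{2} - 234}{176 - 234} = - \frac{-559}{\left(-58\right) 2} = - \frac{\left(-1\right) \left(-559\right)}{58 \cdot 2} = \left(-1\right) \frac{559}{116} = - \frac{559}{116}$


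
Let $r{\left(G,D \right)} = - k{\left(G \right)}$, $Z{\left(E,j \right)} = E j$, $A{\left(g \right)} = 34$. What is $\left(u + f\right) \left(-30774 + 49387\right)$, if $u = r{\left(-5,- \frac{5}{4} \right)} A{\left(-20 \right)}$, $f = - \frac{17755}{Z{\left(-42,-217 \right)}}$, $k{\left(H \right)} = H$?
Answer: $\frac{4072590875}{1302} \approx 3.1279 \cdot 10^{6}$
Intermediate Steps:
$r{\left(G,D \right)} = - G$
$f = - \frac{17755}{9114}$ ($f = - \frac{17755}{\left(-42\right) \left(-217\right)} = - \frac{17755}{9114} \approx -1.9481$)
$u = 170$ ($u = \left(-1\right) \left(-5\right) 34 = 5 \cdot 34 = 170$)
$\left(u + f\right) \left(-30774 + 49387\right) = \left(170 - \frac{17755}{9114}\right) \left(-30774 + 49387\right) = \frac{1531625}{9114} \cdot 18613 = \frac{4072590875}{1302}$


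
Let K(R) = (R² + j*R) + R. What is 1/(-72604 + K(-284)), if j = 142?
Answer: -1/32560 ≈ -3.0713e-5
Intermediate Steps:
K(R) = R² + 143*R (K(R) = (R² + 142*R) + R = R² + 143*R)
1/(-72604 + K(-284)) = 1/(-72604 - 284*(143 - 284)) = 1/(-72604 - 284*(-141)) = 1/(-72604 + 40044) = 1/(-32560) = -1/32560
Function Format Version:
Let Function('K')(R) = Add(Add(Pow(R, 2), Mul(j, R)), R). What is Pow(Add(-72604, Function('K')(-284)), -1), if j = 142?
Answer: Rational(-1, 32560) ≈ -3.0713e-5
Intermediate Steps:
Function('K')(R) = Add(Pow(R, 2), Mul(143, R)) (Function('K')(R) = Add(Add(Pow(R, 2), Mul(142, R)), R) = Add(Pow(R, 2), Mul(143, R)))
Pow(Add(-72604, Function('K')(-284)), -1) = Pow(Add(-72604, Mul(-284, Add(143, -284))), -1) = Pow(Add(-72604, Mul(-284, -141)), -1) = Pow(Add(-72604, 40044), -1) = Pow(-32560, -1) = Rational(-1, 32560)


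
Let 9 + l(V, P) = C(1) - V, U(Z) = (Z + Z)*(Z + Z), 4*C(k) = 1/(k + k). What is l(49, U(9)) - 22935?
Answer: -183943/8 ≈ -22993.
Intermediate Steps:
C(k) = 1/(8*k) (C(k) = 1/(4*(k + k)) = 1/(4*((2*k))) = (1/(2*k))/4 = 1/(8*k))
U(Z) = 4*Z² (U(Z) = (2*Z)*(2*Z) = 4*Z²)
l(V, P) = -71/8 - V (l(V, P) = -9 + ((⅛)/1 - V) = -9 + ((⅛)*1 - V) = -9 + (⅛ - V) = -71/8 - V)
l(49, U(9)) - 22935 = (-71/8 - 1*49) - 22935 = (-71/8 - 49) - 22935 = -463/8 - 22935 = -183943/8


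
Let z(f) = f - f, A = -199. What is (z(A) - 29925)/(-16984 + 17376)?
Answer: -4275/56 ≈ -76.339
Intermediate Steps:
z(f) = 0
(z(A) - 29925)/(-16984 + 17376) = (0 - 29925)/(-16984 + 17376) = -29925/392 = -29925*1/392 = -4275/56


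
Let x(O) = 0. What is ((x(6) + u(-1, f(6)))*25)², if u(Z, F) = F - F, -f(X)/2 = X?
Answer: 0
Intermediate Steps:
f(X) = -2*X
u(Z, F) = 0
((x(6) + u(-1, f(6)))*25)² = ((0 + 0)*25)² = (0*25)² = 0² = 0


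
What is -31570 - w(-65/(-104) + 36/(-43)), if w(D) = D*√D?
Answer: -31570 + 73*I*√6278/59168 ≈ -31570.0 + 0.097757*I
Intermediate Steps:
w(D) = D^(3/2)
-31570 - w(-65/(-104) + 36/(-43)) = -31570 - (-65/(-104) + 36/(-43))^(3/2) = -31570 - (-65*(-1/104) + 36*(-1/43))^(3/2) = -31570 - (5/8 - 36/43)^(3/2) = -31570 - (-73/344)^(3/2) = -31570 - (-73)*I*√6278/59168 = -31570 + 73*I*√6278/59168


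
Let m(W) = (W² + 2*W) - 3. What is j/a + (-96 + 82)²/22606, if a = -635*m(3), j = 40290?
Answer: -119331/22606 ≈ -5.2787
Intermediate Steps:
m(W) = -3 + W² + 2*W
a = -7620 (a = -635*(-3 + 3² + 2*3) = -635*(-3 + 9 + 6) = -635*12 = -7620)
j/a + (-96 + 82)²/22606 = 40290/(-7620) + (-96 + 82)²/22606 = 40290*(-1/7620) + (-14)²*(1/22606) = -1343/254 + 196*(1/22606) = -1343/254 + 98/11303 = -119331/22606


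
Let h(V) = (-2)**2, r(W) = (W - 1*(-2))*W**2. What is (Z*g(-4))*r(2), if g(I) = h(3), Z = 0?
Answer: 0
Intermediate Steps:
r(W) = W**2*(2 + W) (r(W) = (W + 2)*W**2 = (2 + W)*W**2 = W**2*(2 + W))
h(V) = 4
g(I) = 4
(Z*g(-4))*r(2) = (0*4)*(2**2*(2 + 2)) = 0*(4*4) = 0*16 = 0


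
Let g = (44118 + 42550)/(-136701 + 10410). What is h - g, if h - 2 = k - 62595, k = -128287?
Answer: -24106339412/126291 ≈ -1.9088e+5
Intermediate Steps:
g = -86668/126291 (g = 86668/(-126291) = 86668*(-1/126291) = -86668/126291 ≈ -0.68626)
h = -190880 (h = 2 + (-128287 - 62595) = 2 - 190882 = -190880)
h - g = -190880 - 1*(-86668/126291) = -190880 + 86668/126291 = -24106339412/126291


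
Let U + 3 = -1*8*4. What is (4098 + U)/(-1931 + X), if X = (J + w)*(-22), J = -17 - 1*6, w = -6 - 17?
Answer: -4063/919 ≈ -4.4211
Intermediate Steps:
w = -23
J = -23 (J = -17 - 6 = -23)
X = 1012 (X = (-23 - 23)*(-22) = -46*(-22) = 1012)
U = -35 (U = -3 - 1*8*4 = -3 - 8*4 = -3 - 32 = -35)
(4098 + U)/(-1931 + X) = (4098 - 35)/(-1931 + 1012) = 4063/(-919) = 4063*(-1/919) = -4063/919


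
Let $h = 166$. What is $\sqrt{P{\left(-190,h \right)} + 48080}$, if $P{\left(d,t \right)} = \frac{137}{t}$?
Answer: $\frac{\sqrt{1324915222}}{166} \approx 219.27$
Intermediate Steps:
$\sqrt{P{\left(-190,h \right)} + 48080} = \sqrt{\frac{137}{166} + 48080} = \sqrt{\frac{7981417}{166}} = \frac{\sqrt{1324915222}}{166}$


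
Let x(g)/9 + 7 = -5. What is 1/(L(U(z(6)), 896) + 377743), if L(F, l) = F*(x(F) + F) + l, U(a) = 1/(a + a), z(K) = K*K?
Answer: 5184/1962856801 ≈ 2.6410e-6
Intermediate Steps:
x(g) = -108 (x(g) = -63 + 9*(-5) = -63 - 45 = -108)
z(K) = K²
U(a) = 1/(2*a)
L(F, l) = l + F*(-108 + F) (L(F, l) = F*(-108 + F) + l = l + F*(-108 + F))
1/(L(U(z(6)), 896) + 377743) = 1/((896 + (1/(2*(6²)))² - 54/(6²)) + 377743) = 1/((896 + ((½)/36)² - 54/36) + 377743) = 1/((896 + ((½)*(1/36))² - 54/36) + 377743) = 1/((896 + (1/72)² - 108*1/72) + 377743) = 1/((896 + 1/5184 - 3/2) + 377743) = 1/(4637089/5184 + 377743) = 1/(1962856801/5184) = 5184/1962856801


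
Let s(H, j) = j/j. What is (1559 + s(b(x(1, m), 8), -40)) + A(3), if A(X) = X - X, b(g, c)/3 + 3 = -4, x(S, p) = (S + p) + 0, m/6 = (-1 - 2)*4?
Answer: 1560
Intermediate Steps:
m = -72 (m = 6*((-1 - 2)*4) = 6*(-3*4) = 6*(-12) = -72)
x(S, p) = S + p
b(g, c) = -21 (b(g, c) = -9 + 3*(-4) = -9 - 12 = -21)
A(X) = 0
s(H, j) = 1
(1559 + s(b(x(1, m), 8), -40)) + A(3) = (1559 + 1) + 0 = 1560 + 0 = 1560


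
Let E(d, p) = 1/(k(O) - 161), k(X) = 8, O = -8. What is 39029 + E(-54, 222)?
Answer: 5971436/153 ≈ 39029.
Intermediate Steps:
E(d, p) = -1/153 (E(d, p) = 1/(8 - 161) = 1/(-153) = -1/153)
39029 + E(-54, 222) = 39029 - 1/153 = 5971436/153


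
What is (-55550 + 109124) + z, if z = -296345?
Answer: -242771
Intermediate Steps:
(-55550 + 109124) + z = (-55550 + 109124) - 296345 = 53574 - 296345 = -242771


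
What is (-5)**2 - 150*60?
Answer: -8975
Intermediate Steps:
(-5)**2 - 150*60 = 25 - 9000 = -8975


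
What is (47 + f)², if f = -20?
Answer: 729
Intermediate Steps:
(47 + f)² = (47 - 20)² = 27² = 729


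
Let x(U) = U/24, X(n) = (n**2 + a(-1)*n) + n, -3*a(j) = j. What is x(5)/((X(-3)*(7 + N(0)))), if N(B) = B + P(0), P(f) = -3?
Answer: 1/96 ≈ 0.010417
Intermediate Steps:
a(j) = -j/3
X(n) = n**2 + 4*n/3 (X(n) = (n**2 + (-1/3*(-1))*n) + n = (n**2 + n/3) + n = n**2 + 4*n/3)
x(U) = U/24 (x(U) = U*(1/24) = U/24)
N(B) = -3 + B (N(B) = B - 3 = -3 + B)
x(5)/((X(-3)*(7 + N(0)))) = ((1/24)*5)/((((1/3)*(-3)*(4 + 3*(-3)))*(7 + (-3 + 0)))) = 5/(24*((((1/3)*(-3)*(4 - 9))*(7 - 3)))) = 5/(24*((((1/3)*(-3)*(-5))*4))) = 5/(24*((5*4))) = (5/24)/20 = (5/24)*(1/20) = 1/96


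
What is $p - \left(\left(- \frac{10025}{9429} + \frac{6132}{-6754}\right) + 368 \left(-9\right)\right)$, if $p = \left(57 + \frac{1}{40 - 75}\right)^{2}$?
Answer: $\frac{36552720202609}{5572303275} \approx 6559.7$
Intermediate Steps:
$p = \frac{3976036}{1225}$ ($p = \left(57 + \frac{1}{-35}\right)^{2} = \left(57 - \frac{1}{35}\right)^{2} = \left(\frac{1994}{35}\right)^{2} = \frac{3976036}{1225} \approx 3245.7$)
$p - \left(\left(- \frac{10025}{9429} + \frac{6132}{-6754}\right) + 368 \left(-9\right)\right) = \frac{3976036}{1225} - \left(\left(- \frac{10025}{9429} + \frac{6132}{-6754}\right) + 368 \left(-9\right)\right) = \frac{3976036}{1225} - \left(\left(\left(-10025\right) \frac{1}{9429} + 6132 \left(- \frac{1}{6754}\right)\right) - 3312\right) = \frac{3976036}{1225} - \left(\left(- \frac{10025}{9429} - \frac{3066}{3377}\right) - 3312\right) = \frac{3976036}{1225} - \left(- \frac{62763739}{31841733} - 3312\right) = \frac{3976036}{1225} - - \frac{105522583435}{31841733} = \frac{3976036}{1225} + \frac{105522583435}{31841733} = \frac{36552720202609}{5572303275}$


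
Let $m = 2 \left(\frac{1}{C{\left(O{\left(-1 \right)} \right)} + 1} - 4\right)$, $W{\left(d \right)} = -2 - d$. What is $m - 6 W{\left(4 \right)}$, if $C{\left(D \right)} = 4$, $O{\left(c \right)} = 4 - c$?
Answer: $\frac{142}{5} \approx 28.4$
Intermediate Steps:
$m = - \frac{38}{5}$ ($m = 2 \left(\frac{1}{4 + 1} - 4\right) = 2 \left(\frac{1}{5} - 4\right) = 2 \left(- \frac{19}{5}\right) = - \frac{38}{5} \approx -7.6$)
$m - 6 W{\left(4 \right)} = - \frac{38}{5} - 6 \left(-2 - 4\right) = - \frac{38}{5} - -36 = - \frac{38}{5} + 36 = \frac{142}{5}$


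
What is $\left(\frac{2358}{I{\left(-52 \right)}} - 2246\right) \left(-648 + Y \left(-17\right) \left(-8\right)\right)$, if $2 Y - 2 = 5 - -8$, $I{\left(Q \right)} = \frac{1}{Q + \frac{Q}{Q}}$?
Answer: $-45571488$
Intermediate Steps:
$I{\left(Q \right)} = \frac{1}{1 + Q}$ ($I{\left(Q \right)} = \frac{1}{Q + 1} = \frac{1}{1 + Q}$)
$Y = \frac{15}{2}$ ($Y = 1 + \frac{5 - -8}{2} = 1 + \frac{5 + 8}{2} = 1 + \frac{1}{2} \cdot 13 = 1 + \frac{13}{2} = \frac{15}{2} \approx 7.5$)
$\left(\frac{2358}{I{\left(-52 \right)}} - 2246\right) \left(-648 + Y \left(-17\right) \left(-8\right)\right) = \left(\frac{2358}{\frac{1}{1 - 52}} - 2246\right) \left(-648 + \frac{15}{2} \left(-17\right) \left(-8\right)\right) = \left(\frac{2358}{\frac{1}{-51}} - 2246\right) \left(-648 - -1020\right) = \left(\frac{2358}{- \frac{1}{51}} - 2246\right) \left(-648 + 1020\right) = \left(2358 \left(-51\right) - 2246\right) 372 = \left(-120258 - 2246\right) 372 = \left(-122504\right) 372 = -45571488$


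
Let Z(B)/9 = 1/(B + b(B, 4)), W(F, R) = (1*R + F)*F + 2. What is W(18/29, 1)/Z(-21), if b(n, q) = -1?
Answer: -55616/7569 ≈ -7.3479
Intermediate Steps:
W(F, R) = 2 + F*(F + R) (W(F, R) = (R + F)*F + 2 = (F + R)*F + 2 = F*(F + R) + 2 = 2 + F*(F + R))
Z(B) = 9/(-1 + B) (Z(B) = 9/(B - 1) = 9/(-1 + B))
W(18/29, 1)/Z(-21) = (2 + (18/29)² + (18/29)*1)/((9/(-1 - 21))) = (2 + (18*(1/29))² + (18*(1/29))*1)/((9/(-22))) = (2 + (18/29)² + (18/29)*1)/((9*(-1/22))) = (2 + 324/841 + 18/29)/(-9/22) = (2528/841)*(-22/9) = -55616/7569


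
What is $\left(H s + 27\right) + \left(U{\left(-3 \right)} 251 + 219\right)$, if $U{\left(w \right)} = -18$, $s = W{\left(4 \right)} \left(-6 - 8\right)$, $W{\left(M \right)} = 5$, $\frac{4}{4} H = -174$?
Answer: $7908$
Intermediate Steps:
$H = -174$
$s = -70$ ($s = 5 \left(-6 - 8\right) = 5 \left(-14\right) = -70$)
$\left(H s + 27\right) + \left(U{\left(-3 \right)} 251 + 219\right) = \left(\left(-174\right) \left(-70\right) + 27\right) + \left(\left(-18\right) 251 + 219\right) = \left(12180 + 27\right) + \left(-4518 + 219\right) = 12207 - 4299 = 7908$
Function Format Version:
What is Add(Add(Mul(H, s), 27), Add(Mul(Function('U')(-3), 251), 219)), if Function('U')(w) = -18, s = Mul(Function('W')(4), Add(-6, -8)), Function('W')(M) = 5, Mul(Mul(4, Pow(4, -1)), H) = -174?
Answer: 7908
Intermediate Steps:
H = -174
s = -70 (s = Mul(5, Add(-6, -8)) = Mul(5, -14) = -70)
Add(Add(Mul(H, s), 27), Add(Mul(Function('U')(-3), 251), 219)) = Add(Add(Mul(-174, -70), 27), Add(Mul(-18, 251), 219)) = Add(Add(12180, 27), Add(-4518, 219)) = Add(12207, -4299) = 7908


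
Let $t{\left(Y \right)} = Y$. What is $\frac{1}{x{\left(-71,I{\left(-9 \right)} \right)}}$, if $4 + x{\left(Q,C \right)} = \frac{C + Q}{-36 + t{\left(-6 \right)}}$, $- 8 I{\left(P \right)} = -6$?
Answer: $- \frac{168}{391} \approx -0.42967$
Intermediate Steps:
$I{\left(P \right)} = \frac{3}{4}$ ($I{\left(P \right)} = \left(- \frac{1}{8}\right) \left(-6\right) = \frac{3}{4}$)
$x{\left(Q,C \right)} = -4 - \frac{C}{42} - \frac{Q}{42}$ ($x{\left(Q,C \right)} = -4 + \frac{C + Q}{-36 - 6} = -4 + \frac{C + Q}{-42} = -4 + \left(C + Q\right) \left(- \frac{1}{42}\right) = -4 - \left(\frac{C}{42} + \frac{Q}{42}\right) = -4 - \frac{C}{42} - \frac{Q}{42}$)
$\frac{1}{x{\left(-71,I{\left(-9 \right)} \right)}} = \frac{1}{-4 - \frac{1}{56} - - \frac{71}{42}} = \frac{1}{-4 - \frac{1}{56} + \frac{71}{42}} = \frac{1}{- \frac{391}{168}} = - \frac{168}{391}$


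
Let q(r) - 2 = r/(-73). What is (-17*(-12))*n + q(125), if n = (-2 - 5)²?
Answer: 729729/73 ≈ 9996.3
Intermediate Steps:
q(r) = 2 - r/73 (q(r) = 2 + r/(-73) = 2 + r*(-1/73) = 2 - r/73)
n = 49 (n = (-7)² = 49)
(-17*(-12))*n + q(125) = -17*(-12)*49 + (2 - 1/73*125) = 204*49 + (2 - 125/73) = 9996 + 21/73 = 729729/73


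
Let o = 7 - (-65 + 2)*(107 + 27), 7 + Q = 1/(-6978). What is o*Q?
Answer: -412708303/6978 ≈ -59144.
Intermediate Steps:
Q = -48847/6978 (Q = -7 + 1/(-6978) = -7 - 1/6978 = -48847/6978 ≈ -7.0001)
o = 8449 (o = 7 - (-63)*134 = 7 - 1*(-8442) = 7 + 8442 = 8449)
o*Q = 8449*(-48847/6978) = -412708303/6978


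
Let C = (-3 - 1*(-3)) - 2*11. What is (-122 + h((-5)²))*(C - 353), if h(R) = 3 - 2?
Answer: 45375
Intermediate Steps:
h(R) = 1
C = -22 (C = (-3 + 3) - 22 = 0 - 22 = -22)
(-122 + h((-5)²))*(C - 353) = (-122 + 1)*(-22 - 353) = -121*(-375) = 45375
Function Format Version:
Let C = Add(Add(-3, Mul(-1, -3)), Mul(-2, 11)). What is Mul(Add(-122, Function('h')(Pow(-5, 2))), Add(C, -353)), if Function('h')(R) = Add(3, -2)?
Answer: 45375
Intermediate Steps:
Function('h')(R) = 1
C = -22 (C = Add(Add(-3, 3), -22) = Add(0, -22) = -22)
Mul(Add(-122, Function('h')(Pow(-5, 2))), Add(C, -353)) = Mul(Add(-122, 1), Add(-22, -353)) = Mul(-121, -375) = 45375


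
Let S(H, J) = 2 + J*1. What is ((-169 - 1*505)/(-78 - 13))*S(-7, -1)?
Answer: 674/91 ≈ 7.4066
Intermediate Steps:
S(H, J) = 2 + J
((-169 - 1*505)/(-78 - 13))*S(-7, -1) = ((-169 - 1*505)/(-78 - 13))*(2 - 1) = ((-169 - 505)/(-91))*1 = -674*(-1/91)*1 = (674/91)*1 = 674/91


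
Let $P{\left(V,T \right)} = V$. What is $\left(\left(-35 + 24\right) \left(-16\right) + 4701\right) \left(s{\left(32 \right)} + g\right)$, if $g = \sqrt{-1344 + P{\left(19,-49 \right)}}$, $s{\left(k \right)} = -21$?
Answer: $-102417 + 24385 i \sqrt{53} \approx -1.0242 \cdot 10^{5} + 1.7753 \cdot 10^{5} i$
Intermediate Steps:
$g = 5 i \sqrt{53}$ ($g = \sqrt{-1344 + 19} = \sqrt{-1325} = 5 i \sqrt{53} \approx 36.401 i$)
$\left(\left(-35 + 24\right) \left(-16\right) + 4701\right) \left(s{\left(32 \right)} + g\right) = \left(\left(-35 + 24\right) \left(-16\right) + 4701\right) \left(-21 + 5 i \sqrt{53}\right) = \left(\left(-11\right) \left(-16\right) + 4701\right) \left(-21 + 5 i \sqrt{53}\right) = \left(176 + 4701\right) \left(-21 + 5 i \sqrt{53}\right) = 4877 \left(-21 + 5 i \sqrt{53}\right) = -102417 + 24385 i \sqrt{53}$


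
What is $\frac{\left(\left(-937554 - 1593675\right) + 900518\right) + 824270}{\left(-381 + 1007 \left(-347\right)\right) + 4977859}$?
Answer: $- \frac{806441}{4628049} \approx -0.17425$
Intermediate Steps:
$\frac{\left(\left(-937554 - 1593675\right) + 900518\right) + 824270}{\left(-381 + 1007 \left(-347\right)\right) + 4977859} = \frac{\left(-2531229 + 900518\right) + 824270}{\left(-381 - 349429\right) + 4977859} = \frac{-1630711 + 824270}{-349810 + 4977859} = - \frac{806441}{4628049}$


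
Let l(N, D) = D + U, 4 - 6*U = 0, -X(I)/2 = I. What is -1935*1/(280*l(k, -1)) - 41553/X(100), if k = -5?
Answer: 39987/175 ≈ 228.50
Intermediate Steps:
X(I) = -2*I
U = ⅔ (U = ⅔ - ⅙*0 = ⅔ + 0 = ⅔ ≈ 0.66667)
l(N, D) = ⅔ + D (l(N, D) = D + ⅔ = ⅔ + D)
-1935*1/(280*l(k, -1)) - 41553/X(100) = -1935*1/(280*(⅔ - 1)) - 41553/((-2*100)) = -1935/(-40*(-⅓)*(-7)) - 41553/(-200) = -1935/((40/3)*(-7)) - 41553*(-1/200) = -1935/(-280/3) + 41553/200 = -1935*(-3/280) + 41553/200 = 1161/56 + 41553/200 = 39987/175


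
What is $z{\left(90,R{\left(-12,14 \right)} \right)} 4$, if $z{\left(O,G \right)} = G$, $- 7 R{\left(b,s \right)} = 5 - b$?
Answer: $- \frac{68}{7} \approx -9.7143$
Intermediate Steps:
$R{\left(b,s \right)} = - \frac{5}{7} + \frac{b}{7}$ ($R{\left(b,s \right)} = - \frac{5 - b}{7} = - \frac{5}{7} + \frac{b}{7}$)
$z{\left(90,R{\left(-12,14 \right)} \right)} 4 = \left(- \frac{5}{7} + \frac{1}{7} \left(-12\right)\right) 4 = \left(- \frac{5}{7} - \frac{12}{7}\right) 4 = \left(- \frac{17}{7}\right) 4 = - \frac{68}{7}$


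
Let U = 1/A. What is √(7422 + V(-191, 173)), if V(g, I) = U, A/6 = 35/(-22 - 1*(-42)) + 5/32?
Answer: √248558286/183 ≈ 86.151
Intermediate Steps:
A = 183/16 (A = 6*(35/(-22 - 1*(-42)) + 5/32) = 6*(35/(-22 + 42) + 5*(1/32)) = 6*(35/20 + 5/32) = 6*(35*(1/20) + 5/32) = 6*(7/4 + 5/32) = 6*(61/32) = 183/16 ≈ 11.438)
U = 16/183 (U = 1/(183/16) = 16/183 ≈ 0.087432)
V(g, I) = 16/183
√(7422 + V(-191, 173)) = √(7422 + 16/183) = √(1358242/183) = √248558286/183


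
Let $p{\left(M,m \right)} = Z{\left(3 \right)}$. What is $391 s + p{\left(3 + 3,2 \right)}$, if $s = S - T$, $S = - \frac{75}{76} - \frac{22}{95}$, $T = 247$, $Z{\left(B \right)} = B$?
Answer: $- \frac{36879153}{380} \approx -97050.0$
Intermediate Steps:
$p{\left(M,m \right)} = 3$
$S = - \frac{463}{380}$ ($S = \left(-75\right) \frac{1}{76} - \frac{22}{95} = - \frac{75}{76} - \frac{22}{95} = - \frac{463}{380} \approx -1.2184$)
$s = - \frac{94323}{380}$ ($s = - \frac{463}{380} - 247 = - \frac{94323}{380} \approx -248.22$)
$391 s + p{\left(3 + 3,2 \right)} = 391 \left(- \frac{94323}{380}\right) + 3 = - \frac{36880293}{380} + 3 = - \frac{36879153}{380}$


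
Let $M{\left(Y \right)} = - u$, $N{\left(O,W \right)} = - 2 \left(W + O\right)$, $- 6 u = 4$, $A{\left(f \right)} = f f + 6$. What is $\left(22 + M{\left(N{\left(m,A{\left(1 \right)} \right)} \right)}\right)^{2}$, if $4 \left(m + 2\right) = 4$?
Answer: $\frac{4624}{9} \approx 513.78$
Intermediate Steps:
$A{\left(f \right)} = 6 + f^{2}$ ($A{\left(f \right)} = f^{2} + 6 = 6 + f^{2}$)
$m = -1$ ($m = -2 + \frac{1}{4} \cdot 4 = -2 + 1 = -1$)
$u = - \frac{2}{3}$ ($u = \left(- \frac{1}{6}\right) 4 = - \frac{2}{3} \approx -0.66667$)
$N{\left(O,W \right)} = - 2 O - 2 W$ ($N{\left(O,W \right)} = - 2 \left(O + W\right) = - 2 O - 2 W$)
$M{\left(Y \right)} = \frac{2}{3}$ ($M{\left(Y \right)} = \left(-1\right) \left(- \frac{2}{3}\right) = \frac{2}{3}$)
$\left(22 + M{\left(N{\left(m,A{\left(1 \right)} \right)} \right)}\right)^{2} = \left(22 + \frac{2}{3}\right)^{2} = \left(\frac{68}{3}\right)^{2} = \frac{4624}{9}$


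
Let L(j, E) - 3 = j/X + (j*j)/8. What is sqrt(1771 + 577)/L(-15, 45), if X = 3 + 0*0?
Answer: 16*sqrt(587)/209 ≈ 1.8548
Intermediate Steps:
X = 3 (X = 3 + 0 = 3)
L(j, E) = 3 + j/3 + j**2/8 (L(j, E) = 3 + (j/3 + (j*j)/8) = 3 + (j*(1/3) + j**2*(1/8)) = 3 + (j/3 + j**2/8) = 3 + j/3 + j**2/8)
sqrt(1771 + 577)/L(-15, 45) = sqrt(1771 + 577)/(3 + (1/3)*(-15) + (1/8)*(-15)**2) = sqrt(2348)/(3 - 5 + (1/8)*225) = (2*sqrt(587))/(3 - 5 + 225/8) = (2*sqrt(587))/(209/8) = (2*sqrt(587))*(8/209) = 16*sqrt(587)/209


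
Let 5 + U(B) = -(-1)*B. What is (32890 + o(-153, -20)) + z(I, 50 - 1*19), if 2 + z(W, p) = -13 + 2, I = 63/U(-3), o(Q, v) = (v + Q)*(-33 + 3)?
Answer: 38067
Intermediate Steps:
o(Q, v) = -30*Q - 30*v (o(Q, v) = (Q + v)*(-30) = -30*Q - 30*v)
U(B) = -5 + B (U(B) = -5 - (-1)*B = -5 + B)
I = -63/8 (I = 63/(-5 - 3) = 63/(-8) = 63*(-1/8) = -63/8 ≈ -7.8750)
z(W, p) = -13 (z(W, p) = -2 + (-13 + 2) = -2 - 11 = -13)
(32890 + o(-153, -20)) + z(I, 50 - 1*19) = (32890 + (-30*(-153) - 30*(-20))) - 13 = (32890 + (4590 + 600)) - 13 = (32890 + 5190) - 13 = 38080 - 13 = 38067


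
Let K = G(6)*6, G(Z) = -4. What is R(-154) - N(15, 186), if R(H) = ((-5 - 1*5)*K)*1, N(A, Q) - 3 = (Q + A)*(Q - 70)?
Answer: -23079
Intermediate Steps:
N(A, Q) = 3 + (-70 + Q)*(A + Q) (N(A, Q) = 3 + (Q + A)*(Q - 70) = 3 + (A + Q)*(-70 + Q) = 3 + (-70 + Q)*(A + Q))
K = -24 (K = -4*6 = -24)
R(H) = 240 (R(H) = ((-5 - 1*5)*(-24))*1 = ((-5 - 5)*(-24))*1 = -10*(-24)*1 = 240*1 = 240)
R(-154) - N(15, 186) = 240 - (3 + 186**2 - 70*15 - 70*186 + 15*186) = 240 - (3 + 34596 - 1050 - 13020 + 2790) = 240 - 1*23319 = 240 - 23319 = -23079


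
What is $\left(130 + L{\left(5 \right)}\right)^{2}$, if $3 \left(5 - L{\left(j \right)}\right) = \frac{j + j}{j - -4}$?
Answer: $\frac{13213225}{729} \approx 18125.0$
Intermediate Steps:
$L{\left(j \right)} = 5 - \frac{2 j}{3 \left(4 + j\right)}$ ($L{\left(j \right)} = 5 - \frac{\left(j + j\right) \frac{1}{j - -4}}{3} = 5 - \frac{2 j \frac{1}{j + 4}}{3} = 5 - \frac{2 j \frac{1}{4 + j}}{3} = 5 - \frac{2 j}{3 \left(4 + j\right)}$)
$\left(130 + L{\left(5 \right)}\right)^{2} = \left(130 + \frac{60 + 13 \cdot 5}{3 \left(4 + 5\right)}\right)^{2} = \left(130 + \frac{60 + 65}{3 \cdot 9}\right)^{2} = \left(130 + \frac{1}{3} \cdot \frac{1}{9} \cdot 125\right)^{2} = \left(130 + \frac{125}{27}\right)^{2} = \left(\frac{3635}{27}\right)^{2} = \frac{13213225}{729}$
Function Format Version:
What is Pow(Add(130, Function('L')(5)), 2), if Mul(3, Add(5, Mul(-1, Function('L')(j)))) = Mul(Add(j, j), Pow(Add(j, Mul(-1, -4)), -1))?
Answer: Rational(13213225, 729) ≈ 18125.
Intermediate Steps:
Function('L')(j) = Add(5, Mul(Rational(-2, 3), j, Pow(Add(4, j), -1))) (Function('L')(j) = Add(5, Mul(Rational(-1, 3), Mul(Add(j, j), Pow(Add(j, Mul(-1, -4)), -1)))) = Add(5, Mul(Rational(-1, 3), Mul(Mul(2, j), Pow(Add(j, 4), -1)))) = Add(5, Mul(Rational(-1, 3), Mul(Mul(2, j), Pow(Add(4, j), -1)))) = Add(5, Mul(Rational(-1, 3), Mul(2, j, Pow(Add(4, j), -1)))) = Add(5, Mul(Rational(-2, 3), j, Pow(Add(4, j), -1))))
Pow(Add(130, Function('L')(5)), 2) = Pow(Add(130, Mul(Rational(1, 3), Pow(Add(4, 5), -1), Add(60, Mul(13, 5)))), 2) = Pow(Add(130, Mul(Rational(1, 3), Pow(9, -1), Add(60, 65))), 2) = Pow(Add(130, Mul(Rational(1, 3), Rational(1, 9), 125)), 2) = Pow(Add(130, Rational(125, 27)), 2) = Pow(Rational(3635, 27), 2) = Rational(13213225, 729)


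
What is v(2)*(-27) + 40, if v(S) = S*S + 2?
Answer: -122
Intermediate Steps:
v(S) = 2 + S**2 (v(S) = S**2 + 2 = 2 + S**2)
v(2)*(-27) + 40 = (2 + 2**2)*(-27) + 40 = (2 + 4)*(-27) + 40 = 6*(-27) + 40 = -162 + 40 = -122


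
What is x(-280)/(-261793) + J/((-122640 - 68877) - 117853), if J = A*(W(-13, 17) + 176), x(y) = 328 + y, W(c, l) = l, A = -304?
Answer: 7672534568/40495450205 ≈ 0.18947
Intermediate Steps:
J = -58672 (J = -304*(17 + 176) = -304*193 = -58672)
x(-280)/(-261793) + J/((-122640 - 68877) - 117853) = (328 - 280)/(-261793) - 58672/((-122640 - 68877) - 117853) = 48*(-1/261793) - 58672/(-191517 - 117853) = -48/261793 - 58672/(-309370) = -48/261793 - 58672*(-1/309370) = -48/261793 + 29336/154685 = 7672534568/40495450205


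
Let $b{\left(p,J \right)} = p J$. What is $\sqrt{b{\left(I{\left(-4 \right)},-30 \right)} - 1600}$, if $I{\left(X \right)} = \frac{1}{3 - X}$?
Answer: $\frac{i \sqrt{78610}}{7} \approx 40.054 i$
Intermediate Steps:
$b{\left(p,J \right)} = J p$
$\sqrt{b{\left(I{\left(-4 \right)},-30 \right)} - 1600} = \sqrt{- 30 \left(- \frac{1}{-3 - 4}\right) - 1600} = \sqrt{- 30 \left(- \frac{1}{-7}\right) - 1600} = \sqrt{- 30 \left(\left(-1\right) \left(- \frac{1}{7}\right)\right) - 1600} = \sqrt{\left(-30\right) \frac{1}{7} - 1600} = \sqrt{- \frac{30}{7} - 1600} = \sqrt{- \frac{11230}{7}} = \frac{i \sqrt{78610}}{7}$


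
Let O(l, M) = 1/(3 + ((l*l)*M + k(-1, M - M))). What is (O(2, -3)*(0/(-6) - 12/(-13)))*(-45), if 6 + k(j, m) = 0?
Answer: 36/13 ≈ 2.7692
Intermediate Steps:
k(j, m) = -6 (k(j, m) = -6 + 0 = -6)
O(l, M) = 1/(-3 + M*l²) (O(l, M) = 1/(3 + ((l*l)*M - 6)) = 1/(3 + (l²*M - 6)) = 1/(3 + (M*l² - 6)) = 1/(3 + (-6 + M*l²)) = 1/(-3 + M*l²))
(O(2, -3)*(0/(-6) - 12/(-13)))*(-45) = ((0/(-6) - 12/(-13))/(-3 - 3*2²))*(-45) = ((0*(-⅙) - 12*(-1/13))/(-3 - 3*4))*(-45) = ((0 + 12/13)/(-3 - 12))*(-45) = ((12/13)/(-15))*(-45) = -1/15*12/13*(-45) = -4/65*(-45) = 36/13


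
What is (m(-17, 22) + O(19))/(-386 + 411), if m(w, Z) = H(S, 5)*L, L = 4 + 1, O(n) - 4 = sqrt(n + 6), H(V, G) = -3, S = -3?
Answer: -6/25 ≈ -0.24000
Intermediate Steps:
O(n) = 4 + sqrt(6 + n) (O(n) = 4 + sqrt(n + 6) = 4 + sqrt(6 + n))
L = 5
m(w, Z) = -15 (m(w, Z) = -3*5 = -15)
(m(-17, 22) + O(19))/(-386 + 411) = (-15 + (4 + sqrt(6 + 19)))/(-386 + 411) = (-15 + (4 + sqrt(25)))/25 = (-15 + (4 + 5))*(1/25) = (-15 + 9)*(1/25) = -6*1/25 = -6/25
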